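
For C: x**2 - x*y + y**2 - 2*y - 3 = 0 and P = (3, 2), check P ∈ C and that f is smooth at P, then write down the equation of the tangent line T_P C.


Tangent line at P: 4*x - y - 10 = 0.

Step 1: f(3, 2) = 0, so P lies on C.
Step 2: partial derivatives
  f_x(x, y) = 2*x - y, f_y(x, y) = -x + 2*y - 2.
  f_x(P) = 4, f_y(P) = -1 (gradient nonzero, so P is smooth).
Step 3: tangent line at P: 4·(x − 3) + -1·(y − 2) = 0.
Expanding: 4*x - y - 10 = 0.


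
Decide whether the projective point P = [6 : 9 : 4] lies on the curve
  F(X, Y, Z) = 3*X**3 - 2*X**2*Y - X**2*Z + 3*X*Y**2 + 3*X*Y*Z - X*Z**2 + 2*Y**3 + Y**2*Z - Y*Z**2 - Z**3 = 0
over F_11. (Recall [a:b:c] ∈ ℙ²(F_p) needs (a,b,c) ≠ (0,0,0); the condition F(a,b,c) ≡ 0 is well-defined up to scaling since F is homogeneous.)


F(6,9,4) ≡ 8 (mod 11); P is NOT on the curve.

Evaluate F(6, 9, 4) term-by-term (mod 11).
  3*X**3 ↦ 3·216·1·1 = 648
  -2*X**2*Y ↦ -2·36·9·1 = -648
  -X**2*Z ↦ -1·36·1·4 = -144
  3*X*Y**2 ↦ 3·6·81·1 = 1458
  3*X*Y*Z ↦ 3·6·9·4 = 648
  -X*Z**2 ↦ -1·6·1·16 = -96
  2*Y**3 ↦ 2·1·729·1 = 1458
  Y**2*Z ↦ 1·1·81·4 = 324
  -Y*Z**2 ↦ -1·1·9·16 = -144
  -Z**3 ↦ -1·1·1·64 = -64
Sum: F(6, 9, 4) = (648) + (-648) + (-144) + (1458) + (648) + (-96) + (1458) + (324) + (-144) + (-64) = 3440.
Reducing mod 11: 3440 ≡ 8 (mod 11).
Since F(a, b, c) ≡ 8 ≠ 0 (mod 11), P does NOT lie on the curve.


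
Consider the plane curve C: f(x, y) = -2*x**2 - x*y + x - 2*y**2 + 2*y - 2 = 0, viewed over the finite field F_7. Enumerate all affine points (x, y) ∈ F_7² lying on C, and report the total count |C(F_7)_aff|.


Affine F_7-points: {(0, 3), (0, 5), (4, 2), (4, 4), (5, 4), (5, 5), (6, 2), (6, 3)}; count = 8.

For each of the 49 pairs (x, y) ∈ F_7², evaluate f(x, y) mod 7. Record the zeros.
  x = 0: [0↦5, 1↦5, 2↦1, 3↦0, 4↦2, 5↦0, 6↦1]  zeros at y ∈ {3, 5}
  x = 1: [0↦4, 1↦3, 2↦5, 3↦3, 4↦4, 5↦1, 6↦1]  zeros at y ∈ ∅
  x = 2: [0↦6, 1↦4, 2↦5, 3↦2, 4↦2, 5↦5, 6↦4]  zeros at y ∈ ∅
  x = 3: [0↦4, 1↦1, 2↦1, 3↦4, 4↦3, 5↦5, 6↦3]  zeros at y ∈ ∅
  x = 4: [0↦5, 1↦1, 2↦0, 3↦2, 4↦0, 5↦1, 6↦5]  zeros at y ∈ {2, 4}
  x = 5: [0↦2, 1↦4, 2↦2, 3↦3, 4↦0, 5↦0, 6↦3]  zeros at y ∈ {4, 5}
  x = 6: [0↦2, 1↦3, 2↦0, 3↦0, 4↦3, 5↦2, 6↦4]  zeros at y ∈ {2, 3}
Collecting zeros: affine points = {(0, 3), (0, 5), (4, 2), (4, 4), (5, 4), (5, 5), (6, 2), (6, 3)}.
Total count |C(F_7)_aff| = 8.


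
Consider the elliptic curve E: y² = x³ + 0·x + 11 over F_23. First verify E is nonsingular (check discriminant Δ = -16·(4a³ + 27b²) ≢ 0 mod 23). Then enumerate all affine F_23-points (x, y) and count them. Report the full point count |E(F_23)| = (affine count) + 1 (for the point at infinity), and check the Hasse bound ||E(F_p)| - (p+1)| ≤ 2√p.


Affine points = {(1, 9), (1, 14), (4, 11), (4, 12), (7, 3), (7, 20), (9, 2), (9, 21), (11, 10), (11, 13), (13, 0), (14, 8), (14, 15), (16, 6), (16, 17), (17, 5), (17, 18), (18, 1), (18, 22), (19, 4), (19, 19), (21, 7), (21, 16)}; affine count = 23; |E(F_23)| = 24.

Discriminant check: Δ ∝ 4a³ + 27b² = 4·0³ + 27·11² = 4·0 + 27·121 ≡ 1 (mod 23). Nonzero ⇒ E is nonsingular.
For each x ∈ F_23, compute rhs = x³ + 0·x + 11 mod 23, then count y ∈ F_23 with y² ≡ rhs.
  x = 0: rhs = 11, matching y values: none (0 points).
  x = 1: rhs = 12, matching y values: 9, 14 (2 points).
  x = 2: rhs = 19, matching y values: none (0 points).
  x = 3: rhs = 15, matching y values: none (0 points).
  x = 4: rhs = 6, matching y values: 11, 12 (2 points).
  x = 5: rhs = 21, matching y values: none (0 points).
  x = 6: rhs = 20, matching y values: none (0 points).
  x = 7: rhs = 9, matching y values: 3, 20 (2 points).
  x = 8: rhs = 17, matching y values: none (0 points).
  x = 9: rhs = 4, matching y values: 2, 21 (2 points).
  x = 10: rhs = 22, matching y values: none (0 points).
  x = 11: rhs = 8, matching y values: 10, 13 (2 points).
  x = 12: rhs = 14, matching y values: none (0 points).
  x = 13: rhs = 0, matching y values: 0 (1 points).
  x = 14: rhs = 18, matching y values: 8, 15 (2 points).
  x = 15: rhs = 5, matching y values: none (0 points).
  x = 16: rhs = 13, matching y values: 6, 17 (2 points).
  x = 17: rhs = 2, matching y values: 5, 18 (2 points).
  x = 18: rhs = 1, matching y values: 1, 22 (2 points).
  x = 19: rhs = 16, matching y values: 4, 19 (2 points).
  x = 20: rhs = 7, matching y values: none (0 points).
  x = 21: rhs = 3, matching y values: 7, 16 (2 points).
  x = 22: rhs = 10, matching y values: none (0 points).
Total affine count: 23.
Full point count |E(F_23)| = 23 + 1 = 24.
Hasse bound: |24 − (23+1)| = |0| = 0 ≤ 2√23 ≈ 9.5917 ✓.


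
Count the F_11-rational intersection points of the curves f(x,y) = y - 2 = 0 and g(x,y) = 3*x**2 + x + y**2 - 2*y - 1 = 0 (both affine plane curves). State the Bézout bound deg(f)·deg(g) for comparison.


Common zeros: ∅; count = 0; Bézout bound = 2.

deg(f) = 1, deg(g) = 2, so Bézout bound = 2.
Scan x ∈ F_11. For each x, list the y ∈ F_11 with f(x, y) ≡ 0 and those with g(x, y) ≡ 0 (mod 11); the common zeros in that column are the intersection.
  x = 0: f ≡ 0 at y ∈ {2}; g ≡ 0 at y ∈ ∅; common: ∅.
  x = 1: f ≡ 0 at y ∈ {2}; g ≡ 0 at y ∈ {4, 9}; common: ∅.
  x = 2: f ≡ 0 at y ∈ {2}; g ≡ 0 at y ∈ ∅; common: ∅.
  x = 3: f ≡ 0 at y ∈ {2}; g ≡ 0 at y ∈ {5, 8}; common: ∅.
  x = 4: f ≡ 0 at y ∈ {2}; g ≡ 0 at y ∈ {5, 8}; common: ∅.
  x = 5: f ≡ 0 at y ∈ {2}; g ≡ 0 at y ∈ ∅; common: ∅.
  x = 6: f ≡ 0 at y ∈ {2}; g ≡ 0 at y ∈ {4, 9}; common: ∅.
  x = 7: f ≡ 0 at y ∈ {2}; g ≡ 0 at y ∈ ∅; common: ∅.
  x = 8: f ≡ 0 at y ∈ {2}; g ≡ 0 at y ∈ {1}; common: ∅.
  x = 9: f ≡ 0 at y ∈ {2}; g ≡ 0 at y ∈ {6, 7}; common: ∅.
  x = 10: f ≡ 0 at y ∈ {2}; g ≡ 0 at y ∈ {1}; common: ∅.
Collecting: common zeros = ∅, so the count is 0.
Comparison with the Bézout bound: 0 ≤ 2 = deg(f)·deg(g), as expected for curves with no common component (the affine F_11-count falls short of the bound because intersections may lie at infinity, over extension fields, or carry multiplicity).


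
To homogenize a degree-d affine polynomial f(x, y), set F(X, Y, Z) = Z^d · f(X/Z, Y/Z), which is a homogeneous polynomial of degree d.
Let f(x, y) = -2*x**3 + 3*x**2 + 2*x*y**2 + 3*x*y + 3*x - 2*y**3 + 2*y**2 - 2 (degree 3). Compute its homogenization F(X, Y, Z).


F(X, Y, Z) = -2*X**3 + 3*X**2*Z + 2*X*Y**2 + 3*X*Y*Z + 3*X*Z**2 - 2*Y**3 + 2*Y**2*Z - 2*Z**3

deg(f) = 3.
Substitute x = X/Z, y = Y/Z into f, then multiply by Z^3.
  monomial -2·x^3·y^0 ↦ -2·X^3·Y^0·Z^0.
  monomial 3·x^2·y^0 ↦ 3·X^2·Y^0·Z^1.
  monomial 2·x^1·y^2 ↦ 2·X^1·Y^2·Z^0.
  monomial 3·x^1·y^1 ↦ 3·X^1·Y^1·Z^1.
  monomial 3·x^1·y^0 ↦ 3·X^1·Y^0·Z^2.
  monomial -2·x^0·y^3 ↦ -2·X^0·Y^3·Z^0.
  monomial 2·x^0·y^2 ↦ 2·X^0·Y^2·Z^1.
  monomial -2·x^0·y^0 ↦ -2·X^0·Y^0·Z^3.
Collecting: F(X, Y, Z) = -2*X**3 + 3*X**2*Z + 2*X*Y**2 + 3*X*Y*Z + 3*X*Z**2 - 2*Y**3 + 2*Y**2*Z - 2*Z**3.


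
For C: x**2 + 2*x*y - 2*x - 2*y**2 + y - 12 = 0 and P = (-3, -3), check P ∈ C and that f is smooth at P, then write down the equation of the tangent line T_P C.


Tangent line at P: -14*x + 7*y - 21 = 0.

Step 1: f(-3, -3) = 0, so P lies on C.
Step 2: partial derivatives
  f_x(x, y) = 2*x + 2*y - 2, f_y(x, y) = 2*x - 4*y + 1.
  f_x(P) = -14, f_y(P) = 7 (gradient nonzero, so P is smooth).
Step 3: tangent line at P: -14·(x − -3) + 7·(y − -3) = 0.
Expanding: -14*x + 7*y - 21 = 0.


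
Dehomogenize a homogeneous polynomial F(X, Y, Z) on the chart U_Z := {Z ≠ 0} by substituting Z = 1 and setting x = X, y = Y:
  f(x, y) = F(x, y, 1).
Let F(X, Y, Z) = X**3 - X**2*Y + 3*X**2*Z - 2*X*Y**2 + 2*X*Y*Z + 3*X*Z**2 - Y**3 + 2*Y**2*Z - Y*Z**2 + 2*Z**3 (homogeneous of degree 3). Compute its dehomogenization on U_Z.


f(x, y) = x**3 - x**2*y + 3*x**2 - 2*x*y**2 + 2*x*y + 3*x - y**3 + 2*y**2 - y + 2

On U_Z we set Z = 1. Each monomial c·X^i·Y^j·Z^k in F becomes c·x^i·y^j·1^k = c·x^i·y^j.
Substituting Z = 1: F(X, Y, 1) = x**3 - x**2*y + 3*x**2 - 2*x*y**2 + 2*x*y + 3*x - y**3 + 2*y**2 - y + 2.
Note: deg(f) ≤ deg(F) = 3; strict inequality happens when F is divisible by Z (lost terms).


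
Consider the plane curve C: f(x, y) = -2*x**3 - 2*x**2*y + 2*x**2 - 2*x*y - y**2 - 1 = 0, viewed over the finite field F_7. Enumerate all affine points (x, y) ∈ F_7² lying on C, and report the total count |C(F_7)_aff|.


Affine F_7-points: {(3, 5), (3, 6), (4, 4), (4, 5)}; count = 4.

For each of the 49 pairs (x, y) ∈ F_7², evaluate f(x, y) mod 7. Record the zeros.
  x = 0: [0↦6, 1↦5, 2↦2, 3↦4, 4↦4, 5↦2, 6↦5]  zeros at y ∈ ∅
  x = 1: [0↦6, 1↦1, 2↦1, 3↦6, 4↦2, 5↦3, 6↦2]  zeros at y ∈ ∅
  x = 2: [0↦5, 1↦6, 2↦5, 3↦2, 4↦4, 5↦4, 6↦2]  zeros at y ∈ ∅
  x = 3: [0↦5, 1↦1, 2↦2, 3↦1, 4↦5, 5↦0, 6↦0]  zeros at y ∈ {5, 6}
  x = 4: [0↦1, 1↦2, 2↦1, 3↦5, 4↦0, 5↦0, 6↦5]  zeros at y ∈ {4, 5}
  x = 5: [0↦2, 1↦4, 2↦4, 3↦2, 4↦5, 5↦6, 6↦5]  zeros at y ∈ ∅
  x = 6: [0↦3, 1↦2, 2↦6, 3↦1, 4↦1, 5↦6, 6↦2]  zeros at y ∈ ∅
Collecting zeros: affine points = {(3, 5), (3, 6), (4, 4), (4, 5)}.
Total count |C(F_7)_aff| = 4.


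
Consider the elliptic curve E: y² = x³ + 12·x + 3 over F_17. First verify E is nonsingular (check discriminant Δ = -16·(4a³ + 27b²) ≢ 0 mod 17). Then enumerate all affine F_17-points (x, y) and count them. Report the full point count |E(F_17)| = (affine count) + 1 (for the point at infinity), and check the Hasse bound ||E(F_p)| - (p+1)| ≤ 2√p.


Affine points = {(1, 4), (1, 13), (2, 1), (2, 16), (3, 7), (3, 10), (4, 8), (4, 9), (5, 1), (5, 16), (6, 6), (6, 11), (8, 4), (8, 13), (10, 1), (10, 16), (11, 2), (11, 15), (14, 5), (14, 12)}; affine count = 20; |E(F_17)| = 21.

Discriminant check: Δ ∝ 4a³ + 27b² = 4·12³ + 27·3² = 4·1728 + 27·9 ≡ 15 (mod 17). Nonzero ⇒ E is nonsingular.
For each x ∈ F_17, compute rhs = x³ + 12·x + 3 mod 17, then count y ∈ F_17 with y² ≡ rhs.
  x = 0: rhs = 3, matching y values: none (0 points).
  x = 1: rhs = 16, matching y values: 4, 13 (2 points).
  x = 2: rhs = 1, matching y values: 1, 16 (2 points).
  x = 3: rhs = 15, matching y values: 7, 10 (2 points).
  x = 4: rhs = 13, matching y values: 8, 9 (2 points).
  x = 5: rhs = 1, matching y values: 1, 16 (2 points).
  x = 6: rhs = 2, matching y values: 6, 11 (2 points).
  x = 7: rhs = 5, matching y values: none (0 points).
  x = 8: rhs = 16, matching y values: 4, 13 (2 points).
  x = 9: rhs = 7, matching y values: none (0 points).
  x = 10: rhs = 1, matching y values: 1, 16 (2 points).
  x = 11: rhs = 4, matching y values: 2, 15 (2 points).
  x = 12: rhs = 5, matching y values: none (0 points).
  x = 13: rhs = 10, matching y values: none (0 points).
  x = 14: rhs = 8, matching y values: 5, 12 (2 points).
  x = 15: rhs = 5, matching y values: none (0 points).
  x = 16: rhs = 7, matching y values: none (0 points).
Total affine count: 20.
Full point count |E(F_17)| = 20 + 1 = 21.
Hasse bound: |21 − (17+1)| = |3| = 3 ≤ 2√17 ≈ 8.2462 ✓.


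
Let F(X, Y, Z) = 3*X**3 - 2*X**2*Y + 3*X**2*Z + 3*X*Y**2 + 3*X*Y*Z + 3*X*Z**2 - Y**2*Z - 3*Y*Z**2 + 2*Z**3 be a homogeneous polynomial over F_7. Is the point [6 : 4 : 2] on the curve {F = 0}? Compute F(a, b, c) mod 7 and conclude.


F(6,4,2) ≡ 1 (mod 7); P is NOT on the curve.

Evaluate F(6, 4, 2) term-by-term (mod 7).
  3*X**3 ↦ 3·216·1·1 = 648
  -2*X**2*Y ↦ -2·36·4·1 = -288
  3*X**2*Z ↦ 3·36·1·2 = 216
  3*X*Y**2 ↦ 3·6·16·1 = 288
  3*X*Y*Z ↦ 3·6·4·2 = 144
  3*X*Z**2 ↦ 3·6·1·4 = 72
  -Y**2*Z ↦ -1·1·16·2 = -32
  -3*Y*Z**2 ↦ -3·1·4·4 = -48
  2*Z**3 ↦ 2·1·1·8 = 16
Sum: F(6, 4, 2) = (648) + (-288) + (216) + (288) + (144) + (72) + (-32) + (-48) + (16) = 1016.
Reducing mod 7: 1016 ≡ 1 (mod 7).
Since F(a, b, c) ≡ 1 ≠ 0 (mod 7), P does NOT lie on the curve.


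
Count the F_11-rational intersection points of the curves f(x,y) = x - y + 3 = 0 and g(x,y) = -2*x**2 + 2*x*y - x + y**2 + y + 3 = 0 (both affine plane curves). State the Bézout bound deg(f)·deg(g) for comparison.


Common zeros: ∅; count = 0; Bézout bound = 2.

deg(f) = 1, deg(g) = 2, so Bézout bound = 2.
Scan x ∈ F_11. For each x, list the y ∈ F_11 with f(x, y) ≡ 0 and those with g(x, y) ≡ 0 (mod 11); the common zeros in that column are the intersection.
  x = 0: f ≡ 0 at y ∈ {3}; g ≡ 0 at y ∈ {5}; common: ∅.
  x = 1: f ≡ 0 at y ∈ {4}; g ≡ 0 at y ∈ {0, 8}; common: ∅.
  x = 2: f ≡ 0 at y ∈ {5}; g ≡ 0 at y ∈ {7, 10}; common: ∅.
  x = 3: f ≡ 0 at y ∈ {6}; g ≡ 0 at y ∈ {2}; common: ∅.
  x = 4: f ≡ 0 at y ∈ {7}; g ≡ 0 at y ∈ {0, 2}; common: ∅.
  x = 5: f ≡ 0 at y ∈ {8}; g ≡ 0 at y ∈ ∅; common: ∅.
  x = 6: f ≡ 0 at y ∈ {9}; g ≡ 0 at y ∈ ∅; common: ∅.
  x = 7: f ≡ 0 at y ∈ {10}; g ≡ 0 at y ∈ ∅; common: ∅.
  x = 8: f ≡ 0 at y ∈ {0}; g ≡ 0 at y ∈ ∅; common: ∅.
  x = 9: f ≡ 0 at y ∈ {1}; g ≡ 0 at y ∈ ∅; common: ∅.
  x = 10: f ≡ 0 at y ∈ {2}; g ≡ 0 at y ∈ {5, 7}; common: ∅.
Collecting: common zeros = ∅, so the count is 0.
Comparison with the Bézout bound: 0 ≤ 2 = deg(f)·deg(g), as expected for curves with no common component (the affine F_11-count falls short of the bound because intersections may lie at infinity, over extension fields, or carry multiplicity).


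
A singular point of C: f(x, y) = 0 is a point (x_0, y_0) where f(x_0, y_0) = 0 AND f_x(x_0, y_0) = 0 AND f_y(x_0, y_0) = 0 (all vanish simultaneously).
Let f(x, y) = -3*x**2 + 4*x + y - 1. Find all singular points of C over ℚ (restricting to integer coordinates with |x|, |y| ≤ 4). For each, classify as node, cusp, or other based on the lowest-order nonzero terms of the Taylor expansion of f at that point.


No singular points in the scanned grid; C is smooth there.

Compute partial derivatives:
  f_x = 4 - 6*x.
  f_y = 1.
f_y = 1 is a nonzero constant, so f_y never vanishes: no point (x, y) can satisfy f = f_x = f_y = 0. In particular no (x, y) ∈ {−4, ..., 4}² is singular; the curve is smooth.


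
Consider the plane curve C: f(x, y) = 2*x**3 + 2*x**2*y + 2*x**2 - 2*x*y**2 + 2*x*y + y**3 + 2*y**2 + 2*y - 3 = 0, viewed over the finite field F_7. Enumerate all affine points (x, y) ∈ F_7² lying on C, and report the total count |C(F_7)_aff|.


Affine F_7-points: {(0, 5), (1, 2), (2, 0), (2, 2), (3, 5), (5, 5), (6, 4)}; count = 7.

For each of the 49 pairs (x, y) ∈ F_7², evaluate f(x, y) mod 7. Record the zeros.
  x = 0: [0↦4, 1↦2, 2↦3, 3↦6, 4↦3, 5↦0, 6↦3]  zeros at y ∈ {5}
  x = 1: [0↦1, 1↦1, 2↦0, 3↦4, 4↦5, 5↦2, 6↦1]  zeros at y ∈ {2}
  x = 2: [0↦0, 1↦6, 2↦0, 3↦2, 4↦4, 5↦5, 6↦4]  zeros at y ∈ {0, 2}
  x = 3: [0↦6, 1↦1, 2↦1, 3↦5, 4↦5, 5↦0, 6↦3]  zeros at y ∈ {5}
  x = 4: [0↦3, 1↦5, 2↦1, 3↦4, 4↦6, 5↦6, 6↦3]  zeros at y ∈ ∅
  x = 5: [0↦3, 1↦2, 2↦5, 3↦4, 4↦5, 5↦0, 6↦2]  zeros at y ∈ {5}
  x = 6: [0↦4, 1↦4, 2↦4, 3↦3, 4↦0, 5↦1, 6↦5]  zeros at y ∈ {4}
Collecting zeros: affine points = {(0, 5), (1, 2), (2, 0), (2, 2), (3, 5), (5, 5), (6, 4)}.
Total count |C(F_7)_aff| = 7.


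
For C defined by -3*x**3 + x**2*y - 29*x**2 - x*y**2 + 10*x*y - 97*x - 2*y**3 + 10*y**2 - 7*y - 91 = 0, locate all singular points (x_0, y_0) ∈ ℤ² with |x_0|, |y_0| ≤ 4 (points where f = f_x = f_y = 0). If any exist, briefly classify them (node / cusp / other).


Singular points: {(-3, 2)}; classification: cusp.

Compute partial derivatives:
  f_x = -9*x**2 + 2*x*y - 58*x - y**2 + 10*y - 97.
  f_y = x**2 - 2*x*y + 10*x - 6*y**2 + 20*y - 7.
Scan x_0 ∈ {−4, ..., 4}. For each x_0, f_y(x_0, y) is a polynomial in y; find its integer roots y ∈ {−4, ..., 4}, then test f_x and f at those candidates.
  x = -4: f_y(-4, y) = -6*y**2 + 28*y - 31; no integer root y with |y| ≤ 4.
  x = -3: f_y(-3, y) = -6*y**2 + 26*y - 28; vanishes at y ∈ {2}. (-3, 2): f_x = 0, f = 0 — SINGULAR.
  x = -2: f_y(-2, y) = -6*y**2 + 24*y - 23; no integer root y with |y| ≤ 4.
  x = -1: f_y(-1, y) = -6*y**2 + 22*y - 16; vanishes at y ∈ {1}. (-1, 1): f_x = -41 ≠ 0.
  x = 0: f_y(0, y) = -6*y**2 + 20*y - 7; no integer root y with |y| ≤ 4.
  x = 1: f_y(1, y) = -6*y**2 + 18*y + 4; no integer root y with |y| ≤ 4.
  x = 2: f_y(2, y) = -6*y**2 + 16*y + 17; no integer root y with |y| ≤ 4.
  x = 3: f_y(3, y) = -6*y**2 + 14*y + 32; no integer root y with |y| ≤ 4.
  x = 4: f_y(4, y) = -6*y**2 + 12*y + 49; no integer root y with |y| ≤ 4.
Only singular point on the grid: (-3, 2).
Classify: substitute x = -3 + u, y = 2 + v and expand: f = -3*u**3 + u**2*v - u*v**2 - 2*v**3 + v**2.
No constant or linear terms (consistent with a singular point). Quadratic part: v**2. Cubic part: -3*u**3 + u**2*v - u*v**2 - 2*v**3.
The quadratic part v**2 is a perfect square, so there is a single (double) tangent line v = 0, i.e. y = 2. Restricting the cubic part to that line (v = 0) leaves -3*u**3 ≠ 0, so f is not divisible by v and the branch is v² ≈ 3*u**3 to lowest order — this is a cusp.
Classification: cusp.


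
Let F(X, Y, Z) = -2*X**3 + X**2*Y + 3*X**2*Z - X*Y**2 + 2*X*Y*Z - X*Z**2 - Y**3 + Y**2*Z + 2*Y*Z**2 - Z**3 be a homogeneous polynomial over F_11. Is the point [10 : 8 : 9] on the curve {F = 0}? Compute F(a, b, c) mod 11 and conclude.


F(10,8,9) ≡ 9 (mod 11); P is NOT on the curve.

Evaluate F(10, 8, 9) term-by-term (mod 11).
  -2*X**3 ↦ -2·1000·1·1 = -2000
  X**2*Y ↦ 1·100·8·1 = 800
  3*X**2*Z ↦ 3·100·1·9 = 2700
  -X*Y**2 ↦ -1·10·64·1 = -640
  2*X*Y*Z ↦ 2·10·8·9 = 1440
  -X*Z**2 ↦ -1·10·1·81 = -810
  -Y**3 ↦ -1·1·512·1 = -512
  Y**2*Z ↦ 1·1·64·9 = 576
  2*Y*Z**2 ↦ 2·1·8·81 = 1296
  -Z**3 ↦ -1·1·1·729 = -729
Sum: F(10, 8, 9) = (-2000) + (800) + (2700) + (-640) + (1440) + (-810) + (-512) + (576) + (1296) + (-729) = 2121.
Reducing mod 11: 2121 ≡ 9 (mod 11).
Since F(a, b, c) ≡ 9 ≠ 0 (mod 11), P does NOT lie on the curve.


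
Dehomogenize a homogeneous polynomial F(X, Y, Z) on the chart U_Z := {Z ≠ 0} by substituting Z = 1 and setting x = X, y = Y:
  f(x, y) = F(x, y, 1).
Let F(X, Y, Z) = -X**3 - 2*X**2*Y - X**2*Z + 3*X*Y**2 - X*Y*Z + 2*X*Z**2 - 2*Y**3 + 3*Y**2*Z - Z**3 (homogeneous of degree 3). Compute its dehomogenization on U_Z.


f(x, y) = -x**3 - 2*x**2*y - x**2 + 3*x*y**2 - x*y + 2*x - 2*y**3 + 3*y**2 - 1

On U_Z we set Z = 1. Each monomial c·X^i·Y^j·Z^k in F becomes c·x^i·y^j·1^k = c·x^i·y^j.
Substituting Z = 1: F(X, Y, 1) = -x**3 - 2*x**2*y - x**2 + 3*x*y**2 - x*y + 2*x - 2*y**3 + 3*y**2 - 1.
Note: deg(f) ≤ deg(F) = 3; strict inequality happens when F is divisible by Z (lost terms).


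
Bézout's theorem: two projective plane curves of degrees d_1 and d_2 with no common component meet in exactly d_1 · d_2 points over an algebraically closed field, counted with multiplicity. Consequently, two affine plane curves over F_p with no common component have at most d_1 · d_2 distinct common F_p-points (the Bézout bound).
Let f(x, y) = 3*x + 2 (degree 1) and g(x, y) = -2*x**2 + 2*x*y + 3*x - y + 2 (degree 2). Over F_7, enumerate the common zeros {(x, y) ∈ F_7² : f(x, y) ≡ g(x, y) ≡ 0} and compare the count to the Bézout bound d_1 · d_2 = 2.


Common zeros: ∅; count = 0; Bézout bound = 2.

deg(f) = 1, deg(g) = 2, so Bézout bound = 2.
Scan x ∈ F_7. For each x, list the y ∈ F_7 with f(x, y) ≡ 0 and those with g(x, y) ≡ 0 (mod 7); the common zeros in that column are the intersection.
  x = 0: f ≡ 0 at y ∈ ∅; g ≡ 0 at y ∈ {2}; common: ∅.
  x = 1: f ≡ 0 at y ∈ ∅; g ≡ 0 at y ∈ {4}; common: ∅.
  x = 2: f ≡ 0 at y ∈ ∅; g ≡ 0 at y ∈ {0}; common: ∅.
  x = 3: f ≡ 0 at y ∈ ∅; g ≡ 0 at y ∈ {0}; common: ∅.
  x = 4: f ≡ 0 at y ∈ {0, 1, 2, 3, 4, 5, 6}; g ≡ 0 at y ∈ ∅; common: ∅.
  x = 5: f ≡ 0 at y ∈ ∅; g ≡ 0 at y ∈ {6}; common: ∅.
  x = 6: f ≡ 0 at y ∈ ∅; g ≡ 0 at y ∈ {6}; common: ∅.
Collecting: common zeros = ∅, so the count is 0.
Comparison with the Bézout bound: 0 ≤ 2 = deg(f)·deg(g), as expected for curves with no common component (the affine F_7-count falls short of the bound because intersections may lie at infinity, over extension fields, or carry multiplicity).


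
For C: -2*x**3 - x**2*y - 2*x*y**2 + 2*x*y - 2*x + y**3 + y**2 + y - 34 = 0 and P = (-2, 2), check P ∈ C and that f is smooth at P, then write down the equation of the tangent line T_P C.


Tangent line at P: -22*x + 25*y - 94 = 0.

Step 1: f(-2, 2) = 0, so P lies on C.
Step 2: partial derivatives
  f_x(x, y) = -6*x**2 - 2*x*y - 2*y**2 + 2*y - 2, f_y(x, y) = -x**2 - 4*x*y + 2*x + 3*y**2 + 2*y + 1.
  f_x(P) = -22, f_y(P) = 25 (gradient nonzero, so P is smooth).
Step 3: tangent line at P: -22·(x − -2) + 25·(y − 2) = 0.
Expanding: -22*x + 25*y - 94 = 0.


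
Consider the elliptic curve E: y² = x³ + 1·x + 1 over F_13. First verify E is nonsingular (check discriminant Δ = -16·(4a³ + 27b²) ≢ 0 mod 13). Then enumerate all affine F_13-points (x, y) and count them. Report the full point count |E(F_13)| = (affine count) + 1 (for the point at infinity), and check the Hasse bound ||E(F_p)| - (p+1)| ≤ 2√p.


Affine points = {(0, 1), (0, 12), (1, 4), (1, 9), (4, 2), (4, 11), (5, 1), (5, 12), (7, 0), (8, 1), (8, 12), (10, 6), (10, 7), (11, 2), (11, 11), (12, 5), (12, 8)}; affine count = 17; |E(F_13)| = 18.

Discriminant check: Δ ∝ 4a³ + 27b² = 4·1³ + 27·1² = 4·1 + 27·1 ≡ 5 (mod 13). Nonzero ⇒ E is nonsingular.
For each x ∈ F_13, compute rhs = x³ + 1·x + 1 mod 13, then count y ∈ F_13 with y² ≡ rhs.
  x = 0: rhs = 1, matching y values: 1, 12 (2 points).
  x = 1: rhs = 3, matching y values: 4, 9 (2 points).
  x = 2: rhs = 11, matching y values: none (0 points).
  x = 3: rhs = 5, matching y values: none (0 points).
  x = 4: rhs = 4, matching y values: 2, 11 (2 points).
  x = 5: rhs = 1, matching y values: 1, 12 (2 points).
  x = 6: rhs = 2, matching y values: none (0 points).
  x = 7: rhs = 0, matching y values: 0 (1 points).
  x = 8: rhs = 1, matching y values: 1, 12 (2 points).
  x = 9: rhs = 11, matching y values: none (0 points).
  x = 10: rhs = 10, matching y values: 6, 7 (2 points).
  x = 11: rhs = 4, matching y values: 2, 11 (2 points).
  x = 12: rhs = 12, matching y values: 5, 8 (2 points).
Total affine count: 17.
Full point count |E(F_13)| = 17 + 1 = 18.
Hasse bound: |18 − (13+1)| = |4| = 4 ≤ 2√13 ≈ 7.2111 ✓.


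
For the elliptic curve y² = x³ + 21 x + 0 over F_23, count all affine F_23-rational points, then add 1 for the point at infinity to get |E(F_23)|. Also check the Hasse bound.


Affine points = {(0, 0), (2, 2), (2, 21), (5, 0), (8, 6), (8, 17), (12, 5), (12, 18), (13, 3), (13, 20), (14, 5), (14, 18), (16, 4), (16, 19), (17, 7), (17, 16), (18, 0), (19, 6), (19, 17), (20, 5), (20, 18), (22, 1), (22, 22)}; affine count = 23; |E(F_23)| = 24.

Discriminant check: Δ ∝ 4a³ + 27b² = 4·21³ + 27·0² = 4·9261 + 27·0 ≡ 14 (mod 23). Nonzero ⇒ E is nonsingular.
For each x ∈ F_23, compute rhs = x³ + 21·x + 0 mod 23, then count y ∈ F_23 with y² ≡ rhs.
  x = 0: rhs = 0, matching y values: 0 (1 points).
  x = 1: rhs = 22, matching y values: none (0 points).
  x = 2: rhs = 4, matching y values: 2, 21 (2 points).
  x = 3: rhs = 21, matching y values: none (0 points).
  x = 4: rhs = 10, matching y values: none (0 points).
  x = 5: rhs = 0, matching y values: 0 (1 points).
  x = 6: rhs = 20, matching y values: none (0 points).
  x = 7: rhs = 7, matching y values: none (0 points).
  x = 8: rhs = 13, matching y values: 6, 17 (2 points).
  x = 9: rhs = 21, matching y values: none (0 points).
  x = 10: rhs = 14, matching y values: none (0 points).
  x = 11: rhs = 21, matching y values: none (0 points).
  x = 12: rhs = 2, matching y values: 5, 18 (2 points).
  x = 13: rhs = 9, matching y values: 3, 20 (2 points).
  x = 14: rhs = 2, matching y values: 5, 18 (2 points).
  x = 15: rhs = 10, matching y values: none (0 points).
  x = 16: rhs = 16, matching y values: 4, 19 (2 points).
  x = 17: rhs = 3, matching y values: 7, 16 (2 points).
  x = 18: rhs = 0, matching y values: 0 (1 points).
  x = 19: rhs = 13, matching y values: 6, 17 (2 points).
  x = 20: rhs = 2, matching y values: 5, 18 (2 points).
  x = 21: rhs = 19, matching y values: none (0 points).
  x = 22: rhs = 1, matching y values: 1, 22 (2 points).
Total affine count: 23.
Full point count |E(F_23)| = 23 + 1 = 24.
Hasse bound: |24 − (23+1)| = |0| = 0 ≤ 2√23 ≈ 9.5917 ✓.


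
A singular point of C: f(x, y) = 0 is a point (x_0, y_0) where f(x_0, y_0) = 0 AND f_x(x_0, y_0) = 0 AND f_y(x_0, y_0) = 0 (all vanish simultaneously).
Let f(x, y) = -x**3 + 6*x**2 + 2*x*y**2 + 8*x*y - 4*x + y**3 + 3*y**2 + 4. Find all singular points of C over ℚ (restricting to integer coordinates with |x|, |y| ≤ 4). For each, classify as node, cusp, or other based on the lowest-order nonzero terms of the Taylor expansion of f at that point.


Singular points: {(2, -2)}; classification: cusp.

Compute partial derivatives:
  f_x = -3*x**2 + 12*x + 2*y**2 + 8*y - 4.
  f_y = 4*x*y + 8*x + 3*y**2 + 6*y.
Scan x_0 ∈ {−4, ..., 4}. For each x_0, f_y(x_0, y) is a polynomial in y; find its integer roots y ∈ {−4, ..., 4}, then test f_x and f at those candidates.
  x = -4: f_y(-4, y) = 3*y**2 - 10*y - 32; vanishes at y ∈ {-2}. (-4, -2): f_x = -108 ≠ 0.
  x = -3: f_y(-3, y) = 3*y**2 - 6*y - 24; vanishes at y ∈ {-2, 4}. (-3, -2): f_x = -75 ≠ 0; (-3, 4): f_x = -3 ≠ 0.
  x = -2: f_y(-2, y) = 3*y**2 - 2*y - 16; vanishes at y ∈ {-2}. (-2, -2): f_x = -48 ≠ 0.
  x = -1: f_y(-1, y) = 3*y**2 + 2*y - 8; vanishes at y ∈ {-2}. (-1, -2): f_x = -27 ≠ 0.
  x = 0: f_y(0, y) = 3*y**2 + 6*y; vanishes at y ∈ {-2, 0}. (0, -2): f_x = -12 ≠ 0; (0, 0): f_x = -4 ≠ 0.
  x = 1: f_y(1, y) = 3*y**2 + 10*y + 8; vanishes at y ∈ {-2}. (1, -2): f_x = -3 ≠ 0.
  x = 2: f_y(2, y) = 3*y**2 + 14*y + 16; vanishes at y ∈ {-2}. (2, -2): f_x = 0, f = 0 — SINGULAR.
  x = 3: f_y(3, y) = 3*y**2 + 18*y + 24; vanishes at y ∈ {-4, -2}. (3, -4): f_x = 5 ≠ 0; (3, -2): f_x = -3 ≠ 0.
  x = 4: f_y(4, y) = 3*y**2 + 22*y + 32; vanishes at y ∈ {-2}. (4, -2): f_x = -12 ≠ 0.
Only singular point on the grid: (2, -2).
Classify: substitute x = 2 + u, y = -2 + v and expand: f = -u**3 + 2*u*v**2 + v**3 + v**2.
No constant or linear terms (consistent with a singular point). Quadratic part: v**2. Cubic part: -u**3 + 2*u*v**2 + v**3.
The quadratic part v**2 is a perfect square, so there is a single (double) tangent line v = 0, i.e. y = -2. Restricting the cubic part to that line (v = 0) leaves -u**3 ≠ 0, so f is not divisible by v and the branch is v² ≈ u**3 to lowest order — this is a cusp.
Classification: cusp.


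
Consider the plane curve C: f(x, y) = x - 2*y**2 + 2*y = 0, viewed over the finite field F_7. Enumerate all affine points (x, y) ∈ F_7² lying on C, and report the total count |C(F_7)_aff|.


Affine F_7-points: {(0, 0), (0, 1), (3, 4), (4, 2), (4, 6), (5, 3), (5, 5)}; count = 7.

For each of the 49 pairs (x, y) ∈ F_7², evaluate f(x, y) mod 7. Record the zeros.
  x = 0: [0↦0, 1↦0, 2↦3, 3↦2, 4↦4, 5↦2, 6↦3]  zeros at y ∈ {0, 1}
  x = 1: [0↦1, 1↦1, 2↦4, 3↦3, 4↦5, 5↦3, 6↦4]  zeros at y ∈ ∅
  x = 2: [0↦2, 1↦2, 2↦5, 3↦4, 4↦6, 5↦4, 6↦5]  zeros at y ∈ ∅
  x = 3: [0↦3, 1↦3, 2↦6, 3↦5, 4↦0, 5↦5, 6↦6]  zeros at y ∈ {4}
  x = 4: [0↦4, 1↦4, 2↦0, 3↦6, 4↦1, 5↦6, 6↦0]  zeros at y ∈ {2, 6}
  x = 5: [0↦5, 1↦5, 2↦1, 3↦0, 4↦2, 5↦0, 6↦1]  zeros at y ∈ {3, 5}
  x = 6: [0↦6, 1↦6, 2↦2, 3↦1, 4↦3, 5↦1, 6↦2]  zeros at y ∈ ∅
Collecting zeros: affine points = {(0, 0), (0, 1), (3, 4), (4, 2), (4, 6), (5, 3), (5, 5)}.
Total count |C(F_7)_aff| = 7.


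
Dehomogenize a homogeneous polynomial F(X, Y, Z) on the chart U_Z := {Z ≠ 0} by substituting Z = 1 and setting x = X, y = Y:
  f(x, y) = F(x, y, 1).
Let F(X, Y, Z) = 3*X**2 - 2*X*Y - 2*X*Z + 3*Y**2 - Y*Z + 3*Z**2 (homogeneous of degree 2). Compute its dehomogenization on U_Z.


f(x, y) = 3*x**2 - 2*x*y - 2*x + 3*y**2 - y + 3

On U_Z we set Z = 1. Each monomial c·X^i·Y^j·Z^k in F becomes c·x^i·y^j·1^k = c·x^i·y^j.
Substituting Z = 1: F(X, Y, 1) = 3*x**2 - 2*x*y - 2*x + 3*y**2 - y + 3.
Note: deg(f) ≤ deg(F) = 2; strict inequality happens when F is divisible by Z (lost terms).


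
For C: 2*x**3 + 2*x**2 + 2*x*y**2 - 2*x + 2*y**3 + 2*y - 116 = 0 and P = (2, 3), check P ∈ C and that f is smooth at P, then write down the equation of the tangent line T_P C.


Tangent line at P: 48*x + 80*y - 336 = 0.

Step 1: f(2, 3) = 0, so P lies on C.
Step 2: partial derivatives
  f_x(x, y) = 6*x**2 + 4*x + 2*y**2 - 2, f_y(x, y) = 4*x*y + 6*y**2 + 2.
  f_x(P) = 48, f_y(P) = 80 (gradient nonzero, so P is smooth).
Step 3: tangent line at P: 48·(x − 2) + 80·(y − 3) = 0.
Expanding: 48*x + 80*y - 336 = 0.


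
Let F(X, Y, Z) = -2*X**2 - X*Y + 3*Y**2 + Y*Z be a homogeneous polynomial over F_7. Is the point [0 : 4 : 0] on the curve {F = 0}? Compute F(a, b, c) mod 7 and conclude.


F(0,4,0) ≡ 6 (mod 7); P is NOT on the curve.

Evaluate F(0, 4, 0) term-by-term (mod 7).
  -2*X**2 ↦ -2·0·1·1 = 0
  -X*Y ↦ -1·0·4·1 = 0
  3*Y**2 ↦ 3·1·16·1 = 48
  Y*Z ↦ 1·1·4·0 = 0
Sum: F(0, 4, 0) = (0) + (0) + (48) + (0) = 48.
Reducing mod 7: 48 ≡ 6 (mod 7).
Since F(a, b, c) ≡ 6 ≠ 0 (mod 7), P does NOT lie on the curve.


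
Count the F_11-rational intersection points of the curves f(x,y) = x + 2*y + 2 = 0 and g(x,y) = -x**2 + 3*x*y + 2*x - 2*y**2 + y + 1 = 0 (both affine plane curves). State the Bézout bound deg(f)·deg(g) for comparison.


Common zeros: ∅; count = 0; Bézout bound = 2.

deg(f) = 1, deg(g) = 2, so Bézout bound = 2.
Scan x ∈ F_11. For each x, list the y ∈ F_11 with f(x, y) ≡ 0 and those with g(x, y) ≡ 0 (mod 11); the common zeros in that column are the intersection.
  x = 0: f ≡ 0 at y ∈ {10}; g ≡ 0 at y ∈ {1, 5}; common: ∅.
  x = 1: f ≡ 0 at y ∈ {4}; g ≡ 0 at y ∈ ∅; common: ∅.
  x = 2: f ≡ 0 at y ∈ {9}; g ≡ 0 at y ∈ ∅; common: ∅.
  x = 3: f ≡ 0 at y ∈ {3}; g ≡ 0 at y ∈ ∅; common: ∅.
  x = 4: f ≡ 0 at y ∈ {8}; g ≡ 0 at y ∈ {2, 10}; common: ∅.
  x = 5: f ≡ 0 at y ∈ {2}; g ≡ 0 at y ∈ {1, 7}; common: ∅.
  x = 6: f ≡ 0 at y ∈ {7}; g ≡ 0 at y ∈ {5, 10}; common: ∅.
  x = 7: f ≡ 0 at y ∈ {1}; g ≡ 0 at y ∈ {4, 7}; common: ∅.
  x = 8: f ≡ 0 at y ∈ {6}; g ≡ 0 at y ∈ ∅; common: ∅.
  x = 9: f ≡ 0 at y ∈ {0}; g ≡ 0 at y ∈ ∅; common: ∅.
  x = 10: f ≡ 0 at y ∈ {5}; g ≡ 0 at y ∈ ∅; common: ∅.
Collecting: common zeros = ∅, so the count is 0.
Comparison with the Bézout bound: 0 ≤ 2 = deg(f)·deg(g), as expected for curves with no common component (the affine F_11-count falls short of the bound because intersections may lie at infinity, over extension fields, or carry multiplicity).


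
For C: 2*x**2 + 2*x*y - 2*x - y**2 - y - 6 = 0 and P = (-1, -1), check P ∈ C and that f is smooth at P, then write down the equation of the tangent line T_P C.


Tangent line at P: -8*x - y - 9 = 0.

Step 1: f(-1, -1) = 0, so P lies on C.
Step 2: partial derivatives
  f_x(x, y) = 4*x + 2*y - 2, f_y(x, y) = 2*x - 2*y - 1.
  f_x(P) = -8, f_y(P) = -1 (gradient nonzero, so P is smooth).
Step 3: tangent line at P: -8·(x − -1) + -1·(y − -1) = 0.
Expanding: -8*x - y - 9 = 0.


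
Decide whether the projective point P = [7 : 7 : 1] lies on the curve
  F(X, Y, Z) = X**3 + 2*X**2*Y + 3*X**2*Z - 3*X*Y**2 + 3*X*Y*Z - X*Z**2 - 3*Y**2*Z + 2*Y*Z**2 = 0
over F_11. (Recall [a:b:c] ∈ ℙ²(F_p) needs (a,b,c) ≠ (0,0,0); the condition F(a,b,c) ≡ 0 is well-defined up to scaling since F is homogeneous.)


F(7,7,1) ≡ 0 (mod 11); P is on the curve.

Evaluate F(7, 7, 1) term-by-term (mod 11).
  X**3 ↦ 1·343·1·1 = 343
  2*X**2*Y ↦ 2·49·7·1 = 686
  3*X**2*Z ↦ 3·49·1·1 = 147
  -3*X*Y**2 ↦ -3·7·49·1 = -1029
  3*X*Y*Z ↦ 3·7·7·1 = 147
  -X*Z**2 ↦ -1·7·1·1 = -7
  -3*Y**2*Z ↦ -3·1·49·1 = -147
  2*Y*Z**2 ↦ 2·1·7·1 = 14
Sum: F(7, 7, 1) = (343) + (686) + (147) + (-1029) + (147) + (-7) + (-147) + (14) = 154.
Reducing mod 11: 154 ≡ 0 (mod 11).
Since F(a, b, c) ≡ 0 (mod 11), P lies on the curve.


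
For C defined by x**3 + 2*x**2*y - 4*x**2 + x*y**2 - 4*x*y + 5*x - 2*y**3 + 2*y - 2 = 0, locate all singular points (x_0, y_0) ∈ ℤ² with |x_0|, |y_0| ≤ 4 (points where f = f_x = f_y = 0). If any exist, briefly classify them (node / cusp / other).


Singular points: {(1, 0)}; classification: node.

Compute partial derivatives:
  f_x = 3*x**2 + 4*x*y - 8*x + y**2 - 4*y + 5.
  f_y = 2*x**2 + 2*x*y - 4*x - 6*y**2 + 2.
Scan x_0 ∈ {−4, ..., 4}. For each x_0, f_y(x_0, y) is a polynomial in y; find its integer roots y ∈ {−4, ..., 4}, then test f_x and f at those candidates.
  x = -4: f_y(-4, y) = -6*y**2 - 8*y + 50; no integer root y with |y| ≤ 4.
  x = -3: f_y(-3, y) = -6*y**2 - 6*y + 32; no integer root y with |y| ≤ 4.
  x = -2: f_y(-2, y) = -6*y**2 - 4*y + 18; no integer root y with |y| ≤ 4.
  x = -1: f_y(-1, y) = -6*y**2 - 2*y + 8; vanishes at y ∈ {1}. (-1, 1): f_x = 9 ≠ 0.
  x = 0: f_y(0, y) = 2 - 6*y**2; no integer root y with |y| ≤ 4.
  x = 1: f_y(1, y) = -6*y**2 + 2*y; vanishes at y ∈ {0}. (1, 0): f_x = 0, f = 0 — SINGULAR.
  x = 2: f_y(2, y) = -6*y**2 + 4*y + 2; vanishes at y ∈ {1}. (2, 1): f_x = 6 ≠ 0.
  x = 3: f_y(3, y) = -6*y**2 + 6*y + 8; no integer root y with |y| ≤ 4.
  x = 4: f_y(4, y) = -6*y**2 + 8*y + 18; no integer root y with |y| ≤ 4.
Only singular point on the grid: (1, 0).
Classify: substitute x = 1 + u, y = 0 + v and expand: f = u**3 + 2*u**2*v - u**2 + u*v**2 - 2*v**3 + v**2.
No constant or linear terms (consistent with a singular point). Quadratic part: -u**2 + v**2. Cubic part: u**3 + 2*u**2*v + u*v**2 - 2*v**3.
The quadratic part v**2 - u**2 = (v − u)(v + u) splits into two distinct linear factors, so there are two distinct tangent lines y − 0 = ±(x − 1) — this is a node (ordinary double point).
Classification: node.


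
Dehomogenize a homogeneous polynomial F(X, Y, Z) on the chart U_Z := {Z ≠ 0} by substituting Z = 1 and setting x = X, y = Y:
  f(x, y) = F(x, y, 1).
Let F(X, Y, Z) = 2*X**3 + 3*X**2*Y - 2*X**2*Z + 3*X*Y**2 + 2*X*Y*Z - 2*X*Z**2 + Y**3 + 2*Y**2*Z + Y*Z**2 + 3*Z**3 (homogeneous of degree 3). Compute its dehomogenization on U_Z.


f(x, y) = 2*x**3 + 3*x**2*y - 2*x**2 + 3*x*y**2 + 2*x*y - 2*x + y**3 + 2*y**2 + y + 3

On U_Z we set Z = 1. Each monomial c·X^i·Y^j·Z^k in F becomes c·x^i·y^j·1^k = c·x^i·y^j.
Substituting Z = 1: F(X, Y, 1) = 2*x**3 + 3*x**2*y - 2*x**2 + 3*x*y**2 + 2*x*y - 2*x + y**3 + 2*y**2 + y + 3.
Note: deg(f) ≤ deg(F) = 3; strict inequality happens when F is divisible by Z (lost terms).


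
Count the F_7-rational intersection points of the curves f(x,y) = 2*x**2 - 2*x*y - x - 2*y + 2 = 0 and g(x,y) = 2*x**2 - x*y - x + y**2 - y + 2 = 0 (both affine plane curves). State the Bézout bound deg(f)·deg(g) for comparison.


Common zeros: {(3, 3), (5, 1)}; count = 2; Bézout bound = 4.

deg(f) = 2, deg(g) = 2, so Bézout bound = 4.
Scan x ∈ F_7. For each x, list the y ∈ F_7 with f(x, y) ≡ 0 and those with g(x, y) ≡ 0 (mod 7); the common zeros in that column are the intersection.
  x = 0: f ≡ 0 at y ∈ {1}; g ≡ 0 at y ∈ {4}; common: ∅.
  x = 1: f ≡ 0 at y ∈ {6}; g ≡ 0 at y ∈ ∅; common: ∅.
  x = 2: f ≡ 0 at y ∈ {6}; g ≡ 0 at y ∈ ∅; common: ∅.
  x = 3: f ≡ 0 at y ∈ {3}; g ≡ 0 at y ∈ {1, 3}; common: {3}.
  x = 4: f ≡ 0 at y ∈ {3}; g ≡ 0 at y ∈ ∅; common: ∅.
  x = 5: f ≡ 0 at y ∈ {1}; g ≡ 0 at y ∈ {1, 5}; common: {1}.
  x = 6: f ≡ 0 at y ∈ ∅; g ≡ 0 at y ∈ {3, 4}; common: ∅.
Collecting: common zeros = {(3, 3), (5, 1)}, so the count is 2.
Comparison with the Bézout bound: 2 ≤ 4 = deg(f)·deg(g), as expected for curves with no common component (the affine F_7-count falls short of the bound because intersections may lie at infinity, over extension fields, or carry multiplicity).


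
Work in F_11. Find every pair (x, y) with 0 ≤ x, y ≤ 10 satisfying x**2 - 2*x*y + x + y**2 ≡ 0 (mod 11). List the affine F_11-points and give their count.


Affine F_11-points: {(0, 0), (2, 5), (2, 10), (6, 2), (6, 10), (7, 5), (7, 9), (8, 2), (8, 3), (10, 0), (10, 9)}; count = 11.

For each of the 121 pairs (x, y) ∈ F_11², evaluate f(x, y) mod 11. Record the zeros.
  x = 0: [0↦0, 1↦1, 2↦4, 3↦9, 4↦5, 5↦3, 6↦3, 7↦5, 8↦9, 9↦4, 10↦1]  zeros at y ∈ {0}
  x = 1: [0↦2, 1↦1, 2↦2, 3↦5, 4↦10, 5↦6, 6↦4, 7↦4, 8↦6, 9↦10, 10↦5]  zeros at y ∈ ∅
  x = 2: [0↦6, 1↦3, 2↦2, 3↦3, 4↦6, 5↦0, 6↦7, 7↦5, 8↦5, 9↦7, 10↦0]  zeros at y ∈ {5, 10}
  x = 3: [0↦1, 1↦7, 2↦4, 3↦3, 4↦4, 5↦7, 6↦1, 7↦8, 8↦6, 9↦6, 10↦8]  zeros at y ∈ ∅
  x = 4: [0↦9, 1↦2, 2↦8, 3↦5, 4↦4, 5↦5, 6↦8, 7↦2, 8↦9, 9↦7, 10↦7]  zeros at y ∈ ∅
  x = 5: [0↦8, 1↦10, 2↦3, 3↦9, 4↦6, 5↦5, 6↦6, 7↦9, 8↦3, 9↦10, 10↦8]  zeros at y ∈ ∅
  x = 6: [0↦9, 1↦9, 2↦0, 3↦4, 4↦10, 5↦7, 6↦6, 7↦7, 8↦10, 9↦4, 10↦0]  zeros at y ∈ {2, 10}
  x = 7: [0↦1, 1↦10, 2↦10, 3↦1, 4↦5, 5↦0, 6↦8, 7↦7, 8↦8, 9↦0, 10↦5]  zeros at y ∈ {5, 9}
  x = 8: [0↦6, 1↦2, 2↦0, 3↦0, 4↦2, 5↦6, 6↦1, 7↦9, 8↦8, 9↦9, 10↦1]  zeros at y ∈ {2, 3}
  x = 9: [0↦2, 1↦7, 2↦3, 3↦1, 4↦1, 5↦3, 6↦7, 7↦2, 8↦10, 9↦9, 10↦10]  zeros at y ∈ ∅
  x = 10: [0↦0, 1↦3, 2↦8, 3↦4, 4↦2, 5↦2, 6↦4, 7↦8, 8↦3, 9↦0, 10↦10]  zeros at y ∈ {0, 9}
Collecting zeros: affine points = {(0, 0), (2, 5), (2, 10), (6, 2), (6, 10), (7, 5), (7, 9), (8, 2), (8, 3), (10, 0), (10, 9)}.
Total count |C(F_11)_aff| = 11.


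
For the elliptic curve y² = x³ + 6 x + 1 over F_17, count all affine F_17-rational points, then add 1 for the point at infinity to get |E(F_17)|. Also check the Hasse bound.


Affine points = {(0, 1), (0, 16), (1, 5), (1, 12), (2, 2), (2, 15), (4, 2), (4, 15), (6, 7), (6, 10), (8, 0), (9, 6), (9, 11), (11, 2), (11, 15), (12, 4), (12, 13), (13, 7), (13, 10), (15, 7), (15, 10)}; affine count = 21; |E(F_17)| = 22.

Discriminant check: Δ ∝ 4a³ + 27b² = 4·6³ + 27·1² = 4·216 + 27·1 ≡ 7 (mod 17). Nonzero ⇒ E is nonsingular.
For each x ∈ F_17, compute rhs = x³ + 6·x + 1 mod 17, then count y ∈ F_17 with y² ≡ rhs.
  x = 0: rhs = 1, matching y values: 1, 16 (2 points).
  x = 1: rhs = 8, matching y values: 5, 12 (2 points).
  x = 2: rhs = 4, matching y values: 2, 15 (2 points).
  x = 3: rhs = 12, matching y values: none (0 points).
  x = 4: rhs = 4, matching y values: 2, 15 (2 points).
  x = 5: rhs = 3, matching y values: none (0 points).
  x = 6: rhs = 15, matching y values: 7, 10 (2 points).
  x = 7: rhs = 12, matching y values: none (0 points).
  x = 8: rhs = 0, matching y values: 0 (1 points).
  x = 9: rhs = 2, matching y values: 6, 11 (2 points).
  x = 10: rhs = 7, matching y values: none (0 points).
  x = 11: rhs = 4, matching y values: 2, 15 (2 points).
  x = 12: rhs = 16, matching y values: 4, 13 (2 points).
  x = 13: rhs = 15, matching y values: 7, 10 (2 points).
  x = 14: rhs = 7, matching y values: none (0 points).
  x = 15: rhs = 15, matching y values: 7, 10 (2 points).
  x = 16: rhs = 11, matching y values: none (0 points).
Total affine count: 21.
Full point count |E(F_17)| = 21 + 1 = 22.
Hasse bound: |22 − (17+1)| = |4| = 4 ≤ 2√17 ≈ 8.2462 ✓.


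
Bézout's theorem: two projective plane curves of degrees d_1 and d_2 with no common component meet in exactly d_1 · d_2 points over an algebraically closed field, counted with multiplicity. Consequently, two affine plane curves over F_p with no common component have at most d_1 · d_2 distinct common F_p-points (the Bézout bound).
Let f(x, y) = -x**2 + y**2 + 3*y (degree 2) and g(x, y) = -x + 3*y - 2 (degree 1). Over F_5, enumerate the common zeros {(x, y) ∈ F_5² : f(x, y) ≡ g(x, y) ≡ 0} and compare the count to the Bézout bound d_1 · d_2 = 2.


Common zeros: ∅; count = 0; Bézout bound = 2.

deg(f) = 2, deg(g) = 1, so Bézout bound = 2.
Scan x ∈ F_5. For each x, list the y ∈ F_5 with f(x, y) ≡ 0 and those with g(x, y) ≡ 0 (mod 5); the common zeros in that column are the intersection.
  x = 0: f ≡ 0 at y ∈ {0, 2}; g ≡ 0 at y ∈ {4}; common: ∅.
  x = 1: f ≡ 0 at y ∈ ∅; g ≡ 0 at y ∈ {1}; common: ∅.
  x = 2: f ≡ 0 at y ∈ {1}; g ≡ 0 at y ∈ {3}; common: ∅.
  x = 3: f ≡ 0 at y ∈ {1}; g ≡ 0 at y ∈ {0}; common: ∅.
  x = 4: f ≡ 0 at y ∈ ∅; g ≡ 0 at y ∈ {2}; common: ∅.
Collecting: common zeros = ∅, so the count is 0.
Comparison with the Bézout bound: 0 ≤ 2 = deg(f)·deg(g), as expected for curves with no common component (the affine F_5-count falls short of the bound because intersections may lie at infinity, over extension fields, or carry multiplicity).
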